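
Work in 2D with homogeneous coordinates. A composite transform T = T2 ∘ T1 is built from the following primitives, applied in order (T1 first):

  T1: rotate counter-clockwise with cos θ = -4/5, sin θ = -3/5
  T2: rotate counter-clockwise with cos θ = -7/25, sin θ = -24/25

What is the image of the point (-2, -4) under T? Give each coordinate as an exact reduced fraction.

T(p) = (556/125, -58/125)

T1 rotate counter-clockwise with cos θ = -4/5, sin θ = -3/5: (-2, -4) → (-4/5, 22/5)
T2 rotate counter-clockwise with cos θ = -7/25, sin θ = -24/25: (-4/5, 22/5) → (556/125, -58/125)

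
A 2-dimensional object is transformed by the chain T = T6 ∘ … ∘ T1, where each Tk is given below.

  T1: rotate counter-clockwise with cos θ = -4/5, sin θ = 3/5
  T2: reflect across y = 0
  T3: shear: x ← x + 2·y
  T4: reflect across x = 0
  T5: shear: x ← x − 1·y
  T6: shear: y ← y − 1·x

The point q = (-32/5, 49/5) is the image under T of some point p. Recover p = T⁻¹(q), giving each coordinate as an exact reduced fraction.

T1 = [-4/5 -3/5 0; 3/5 -4/5 0; 0 0 1]
T2·T1 = [-4/5 -3/5 0; -3/5 4/5 0; 0 0 1]
T3·…·T1 = [-2 1 0; -3/5 4/5 0; 0 0 1]
T4·…·T1 = [2 -1 0; -3/5 4/5 0; 0 0 1]
T5·…·T1 = [13/5 -9/5 0; -3/5 4/5 0; 0 0 1]
T6·…·T1 = [13/5 -9/5 0; -16/5 13/5 0; 0 0 1]
det M = 1; M⁻¹ = [13/5 9/5 0; 16/5 13/5 0; 0 0 1]
M⁻¹ · (-32/5, 49/5)ᵀ = (1, 5)ᵀ

p = (1, 5)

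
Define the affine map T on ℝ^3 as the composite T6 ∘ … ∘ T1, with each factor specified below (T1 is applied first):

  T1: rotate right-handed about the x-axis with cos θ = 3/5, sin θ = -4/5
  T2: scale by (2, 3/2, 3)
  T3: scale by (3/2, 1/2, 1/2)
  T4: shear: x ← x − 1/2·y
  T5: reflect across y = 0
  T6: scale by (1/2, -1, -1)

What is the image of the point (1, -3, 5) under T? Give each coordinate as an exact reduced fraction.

T1 rotate right-handed about the x-axis with cos θ = 3/5, sin θ = -4/5: (1, -3, 5) → (1, 11/5, 27/5)
T2 scale by (2, 3/2, 3): (1, 11/5, 27/5) → (2, 33/10, 81/5)
T3 scale by (3/2, 1/2, 1/2): (2, 33/10, 81/5) → (3, 33/20, 81/10)
T4 shear: x ← x − 1/2·y: (3, 33/20, 81/10) → (87/40, 33/20, 81/10)
T5 reflect across y = 0: (87/40, 33/20, 81/10) → (87/40, -33/20, 81/10)
T6 scale by (1/2, -1, -1): (87/40, -33/20, 81/10) → (87/80, 33/20, -81/10)

T(p) = (87/80, 33/20, -81/10)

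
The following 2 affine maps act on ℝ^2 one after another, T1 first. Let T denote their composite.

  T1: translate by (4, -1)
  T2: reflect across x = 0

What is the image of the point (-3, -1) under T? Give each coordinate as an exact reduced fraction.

T(p) = (-1, -2)

T1 translate by (4, -1): (-3, -1) → (1, -2)
T2 reflect across x = 0: (1, -2) → (-1, -2)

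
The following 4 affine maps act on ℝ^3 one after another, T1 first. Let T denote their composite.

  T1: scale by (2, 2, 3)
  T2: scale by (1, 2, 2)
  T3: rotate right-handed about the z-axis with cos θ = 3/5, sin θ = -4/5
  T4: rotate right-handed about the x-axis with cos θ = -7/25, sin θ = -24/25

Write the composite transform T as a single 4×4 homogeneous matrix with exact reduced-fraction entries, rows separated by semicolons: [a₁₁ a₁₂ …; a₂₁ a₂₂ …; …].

T = [6/5 16/5 0 0; 56/125 -84/125 144/25 0; 192/125 -288/125 -42/25 0; 0 0 0 1]

T1 = [2 0 0 0; 0 2 0 0; 0 0 3 0; 0 0 0 1]
T2·T1 = [2 0 0 0; 0 4 0 0; 0 0 6 0; 0 0 0 1]
T3·…·T1 = [6/5 16/5 0 0; -8/5 12/5 0 0; 0 0 6 0; 0 0 0 1]
T4·…·T1 = [6/5 16/5 0 0; 56/125 -84/125 144/25 0; 192/125 -288/125 -42/25 0; 0 0 0 1]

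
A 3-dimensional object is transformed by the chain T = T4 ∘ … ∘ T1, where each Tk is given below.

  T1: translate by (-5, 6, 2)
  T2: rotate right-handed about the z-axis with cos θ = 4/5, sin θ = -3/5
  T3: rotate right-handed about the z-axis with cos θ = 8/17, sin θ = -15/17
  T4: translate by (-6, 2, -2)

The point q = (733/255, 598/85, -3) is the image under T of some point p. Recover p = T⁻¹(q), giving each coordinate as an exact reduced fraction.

T1 = [1 0 0 -5; 0 1 0 6; 0 0 1 2; 0 0 0 1]
T2·T1 = [4/5 3/5 0 -2/5; -3/5 4/5 0 39/5; 0 0 1 2; 0 0 0 1]
T3·…·T1 = [-13/85 84/85 0 569/85; -84/85 -13/85 0 342/85; 0 0 1 2; 0 0 0 1]
T4·…·T1 = [-13/85 84/85 0 59/85; -84/85 -13/85 0 512/85; 0 0 1 0; 0 0 0 1]
det M = 1; M⁻¹ = [-13/85 -84/85 0 103/17; 84/85 -13/85 0 4/17; 0 0 1 0; 0 0 0 1]
M⁻¹ · (733/255, 598/85, -3)ᵀ = (-4/3, 2, -3)ᵀ

p = (-4/3, 2, -3)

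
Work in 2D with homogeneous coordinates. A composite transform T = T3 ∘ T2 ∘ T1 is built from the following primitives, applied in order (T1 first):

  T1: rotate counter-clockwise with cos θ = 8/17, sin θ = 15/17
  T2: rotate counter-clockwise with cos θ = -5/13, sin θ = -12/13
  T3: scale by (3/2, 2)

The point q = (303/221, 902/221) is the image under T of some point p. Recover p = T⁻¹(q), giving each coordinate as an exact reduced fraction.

T1 = [8/17 -15/17 0; 15/17 8/17 0; 0 0 1]
T2·T1 = [140/221 171/221 0; -171/221 140/221 0; 0 0 1]
T3·…·T1 = [210/221 513/442 0; -342/221 280/221 0; 0 0 1]
det M = 3; M⁻¹ = [280/663 -171/442 0; 114/221 70/221 0; 0 0 1]
M⁻¹ · (303/221, 902/221)ᵀ = (-1, 2)ᵀ

p = (-1, 2)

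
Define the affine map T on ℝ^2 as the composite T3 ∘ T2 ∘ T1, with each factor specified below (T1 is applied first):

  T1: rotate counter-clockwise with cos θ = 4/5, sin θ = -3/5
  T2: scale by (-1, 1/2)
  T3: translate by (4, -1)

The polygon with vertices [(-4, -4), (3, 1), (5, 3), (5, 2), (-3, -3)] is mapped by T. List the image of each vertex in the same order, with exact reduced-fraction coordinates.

image vertices: (48/5, -7/5), (1, -3/2), (-9/5, -13/10), (-6/5, -17/10), (41/5, -13/10)

T1 rotate counter-clockwise with cos θ = 4/5, sin θ = -3/5: (-4, -4) → (-28/5, -4/5); (3, 1) → (3, -1); (5, 3) → (29/5, -3/5); (5, 2) → (26/5, -7/5); (-3, -3) → (-21/5, -3/5)
T2 scale by (-1, 1/2): (-28/5, -4/5) → (28/5, -2/5); (3, -1) → (-3, -1/2); (29/5, -3/5) → (-29/5, -3/10); (26/5, -7/5) → (-26/5, -7/10); (-21/5, -3/5) → (21/5, -3/10)
T3 translate by (4, -1): (28/5, -2/5) → (48/5, -7/5); (-3, -1/2) → (1, -3/2); (-29/5, -3/10) → (-9/5, -13/10); (-26/5, -7/10) → (-6/5, -17/10); (21/5, -3/10) → (41/5, -13/10)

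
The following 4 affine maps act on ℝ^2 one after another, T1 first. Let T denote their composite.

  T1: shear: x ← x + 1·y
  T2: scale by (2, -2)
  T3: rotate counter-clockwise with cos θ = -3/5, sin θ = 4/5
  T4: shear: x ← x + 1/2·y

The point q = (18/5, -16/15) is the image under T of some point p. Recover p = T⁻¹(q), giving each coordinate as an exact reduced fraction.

T1 = [1 1 0; 0 1 0; 0 0 1]
T2·T1 = [2 2 0; 0 -2 0; 0 0 1]
T3·…·T1 = [-6/5 2/5 0; 8/5 14/5 0; 0 0 1]
T4·…·T1 = [-2/5 9/5 0; 8/5 14/5 0; 0 0 1]
det M = -4; M⁻¹ = [-7/10 9/20 0; 2/5 1/10 0; 0 0 1]
M⁻¹ · (18/5, -16/15)ᵀ = (-3, 4/3)ᵀ

p = (-3, 4/3)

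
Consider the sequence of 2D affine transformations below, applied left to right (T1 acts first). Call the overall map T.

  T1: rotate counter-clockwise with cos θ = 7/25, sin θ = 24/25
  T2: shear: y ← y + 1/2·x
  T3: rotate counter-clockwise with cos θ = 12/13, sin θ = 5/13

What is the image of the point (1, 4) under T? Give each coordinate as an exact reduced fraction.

T(p) = (-2211/650, -71/65)

T1 rotate counter-clockwise with cos θ = 7/25, sin θ = 24/25: (1, 4) → (-89/25, 52/25)
T2 shear: y ← y + 1/2·x: (-89/25, 52/25) → (-89/25, 3/10)
T3 rotate counter-clockwise with cos θ = 12/13, sin θ = 5/13: (-89/25, 3/10) → (-2211/650, -71/65)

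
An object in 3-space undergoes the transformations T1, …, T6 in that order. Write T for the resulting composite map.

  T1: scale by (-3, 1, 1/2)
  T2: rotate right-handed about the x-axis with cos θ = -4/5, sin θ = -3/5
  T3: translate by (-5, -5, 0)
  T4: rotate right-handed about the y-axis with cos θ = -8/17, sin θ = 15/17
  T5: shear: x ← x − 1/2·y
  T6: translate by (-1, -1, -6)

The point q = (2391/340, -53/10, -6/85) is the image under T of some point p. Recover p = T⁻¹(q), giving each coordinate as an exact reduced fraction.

p = (1, -2, -3)

T1 = [-3 0 0 0; 0 1 0 0; 0 0 1/2 0; 0 0 0 1]
T2·T1 = [-3 0 0 0; 0 -4/5 3/10 0; 0 -3/5 -2/5 0; 0 0 0 1]
T3·…·T1 = [-3 0 0 -5; 0 -4/5 3/10 -5; 0 -3/5 -2/5 0; 0 0 0 1]
T4·…·T1 = [24/17 -9/17 -6/17 40/17; 0 -4/5 3/10 -5; 45/17 24/85 16/85 75/17; 0 0 0 1]
T5·…·T1 = [24/17 -11/85 -171/340 165/34; 0 -4/5 3/10 -5; 45/17 24/85 16/85 75/17; 0 0 0 1]
T6·…·T1 = [24/17 -11/85 -171/340 131/34; 0 -4/5 3/10 -6; 45/17 24/85 16/85 -27/17; 0 0 0 1]
det M = -3/2; M⁻¹ = [8/51 4/51 5/17 1/3; -9/17 -181/170 24/85 -39/10; -24/17 42/85 64/85 48/5; 0 0 0 1]
M⁻¹ · (2391/340, -53/10, -6/85)ᵀ = (1, -2, -3)ᵀ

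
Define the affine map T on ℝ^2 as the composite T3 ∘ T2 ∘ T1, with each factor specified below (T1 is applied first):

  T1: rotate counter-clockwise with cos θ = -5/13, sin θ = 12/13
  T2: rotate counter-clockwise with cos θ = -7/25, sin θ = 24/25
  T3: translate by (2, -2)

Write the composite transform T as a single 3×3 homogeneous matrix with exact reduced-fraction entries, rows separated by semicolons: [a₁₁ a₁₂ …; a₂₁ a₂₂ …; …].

T1 = [-5/13 -12/13 0; 12/13 -5/13 0; 0 0 1]
T2·T1 = [-253/325 204/325 0; -204/325 -253/325 0; 0 0 1]
T3·…·T1 = [-253/325 204/325 2; -204/325 -253/325 -2; 0 0 1]

T = [-253/325 204/325 2; -204/325 -253/325 -2; 0 0 1]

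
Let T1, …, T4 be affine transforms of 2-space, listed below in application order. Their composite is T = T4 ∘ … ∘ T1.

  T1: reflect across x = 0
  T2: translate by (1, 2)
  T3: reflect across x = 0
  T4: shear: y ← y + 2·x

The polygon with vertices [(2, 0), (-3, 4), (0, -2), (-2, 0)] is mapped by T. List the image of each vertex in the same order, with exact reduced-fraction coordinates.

image vertices: (1, 4), (-4, -2), (-1, -2), (-3, -4)

T1 reflect across x = 0: (2, 0) → (-2, 0); (-3, 4) → (3, 4); (0, -2) → (0, -2); (-2, 0) → (2, 0)
T2 translate by (1, 2): (-2, 0) → (-1, 2); (3, 4) → (4, 6); (0, -2) → (1, 0); (2, 0) → (3, 2)
T3 reflect across x = 0: (-1, 2) → (1, 2); (4, 6) → (-4, 6); (1, 0) → (-1, 0); (3, 2) → (-3, 2)
T4 shear: y ← y + 2·x: (1, 2) → (1, 4); (-4, 6) → (-4, -2); (-1, 0) → (-1, -2); (-3, 2) → (-3, -4)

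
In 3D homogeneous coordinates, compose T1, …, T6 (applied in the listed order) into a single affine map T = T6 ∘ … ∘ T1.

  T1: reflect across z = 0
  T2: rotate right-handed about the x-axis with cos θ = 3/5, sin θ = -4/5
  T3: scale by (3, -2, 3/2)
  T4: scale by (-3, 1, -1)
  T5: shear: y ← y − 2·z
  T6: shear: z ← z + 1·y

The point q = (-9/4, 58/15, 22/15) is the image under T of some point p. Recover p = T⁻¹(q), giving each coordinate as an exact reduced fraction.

T1 = [1 0 0 0; 0 1 0 0; 0 0 -1 0; 0 0 0 1]
T2·T1 = [1 0 0 0; 0 3/5 -4/5 0; 0 -4/5 -3/5 0; 0 0 0 1]
T3·…·T1 = [3 0 0 0; 0 -6/5 8/5 0; 0 -6/5 -9/10 0; 0 0 0 1]
T4·…·T1 = [-9 0 0 0; 0 -6/5 8/5 0; 0 6/5 9/10 0; 0 0 0 1]
T5·…·T1 = [-9 0 0 0; 0 -18/5 -1/5 0; 0 6/5 9/10 0; 0 0 0 1]
T6·…·T1 = [-9 0 0 0; 0 -18/5 -1/5 0; 0 -12/5 7/10 0; 0 0 0 1]
det M = 27; M⁻¹ = [-1/9 0 0 0; 0 -7/30 -1/15 0; 0 -4/5 6/5 0; 0 0 0 1]
M⁻¹ · (-9/4, 58/15, 22/15)ᵀ = (1/4, -1, -4/3)ᵀ

p = (1/4, -1, -4/3)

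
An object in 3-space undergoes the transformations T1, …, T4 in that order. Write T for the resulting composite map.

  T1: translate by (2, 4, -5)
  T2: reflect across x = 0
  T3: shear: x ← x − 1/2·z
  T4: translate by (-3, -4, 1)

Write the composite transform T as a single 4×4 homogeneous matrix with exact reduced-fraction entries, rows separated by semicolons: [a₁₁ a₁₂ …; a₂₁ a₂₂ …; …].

T = [-1 0 -1/2 -5/2; 0 1 0 0; 0 0 1 -4; 0 0 0 1]

T1 = [1 0 0 2; 0 1 0 4; 0 0 1 -5; 0 0 0 1]
T2·T1 = [-1 0 0 -2; 0 1 0 4; 0 0 1 -5; 0 0 0 1]
T3·…·T1 = [-1 0 -1/2 1/2; 0 1 0 4; 0 0 1 -5; 0 0 0 1]
T4·…·T1 = [-1 0 -1/2 -5/2; 0 1 0 0; 0 0 1 -4; 0 0 0 1]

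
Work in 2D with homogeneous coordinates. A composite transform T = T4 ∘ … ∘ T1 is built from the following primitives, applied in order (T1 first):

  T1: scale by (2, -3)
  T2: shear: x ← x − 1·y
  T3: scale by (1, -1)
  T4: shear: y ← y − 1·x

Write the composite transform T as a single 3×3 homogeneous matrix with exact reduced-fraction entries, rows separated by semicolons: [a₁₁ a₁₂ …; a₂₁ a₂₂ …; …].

T1 = [2 0 0; 0 -3 0; 0 0 1]
T2·T1 = [2 3 0; 0 -3 0; 0 0 1]
T3·…·T1 = [2 3 0; 0 3 0; 0 0 1]
T4·…·T1 = [2 3 0; -2 0 0; 0 0 1]

T = [2 3 0; -2 0 0; 0 0 1]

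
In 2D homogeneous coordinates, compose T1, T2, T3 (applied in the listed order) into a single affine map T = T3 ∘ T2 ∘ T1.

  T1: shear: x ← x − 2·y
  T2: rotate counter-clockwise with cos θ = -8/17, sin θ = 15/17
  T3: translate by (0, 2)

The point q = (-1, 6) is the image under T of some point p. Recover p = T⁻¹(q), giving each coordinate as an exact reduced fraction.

T1 = [1 -2 0; 0 1 0; 0 0 1]
T2·T1 = [-8/17 1/17 0; 15/17 -38/17 0; 0 0 1]
T3·…·T1 = [-8/17 1/17 0; 15/17 -38/17 2; 0 0 1]
det M = 1; M⁻¹ = [-38/17 -1/17 2/17; -15/17 -8/17 16/17; 0 0 1]
M⁻¹ · (-1, 6)ᵀ = (2, -1)ᵀ

p = (2, -1)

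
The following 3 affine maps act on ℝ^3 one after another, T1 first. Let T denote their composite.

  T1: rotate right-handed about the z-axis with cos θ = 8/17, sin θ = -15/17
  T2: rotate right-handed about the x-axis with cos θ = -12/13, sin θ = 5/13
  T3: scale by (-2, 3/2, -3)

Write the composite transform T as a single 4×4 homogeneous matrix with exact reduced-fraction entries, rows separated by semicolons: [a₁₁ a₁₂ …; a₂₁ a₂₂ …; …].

T1 = [8/17 15/17 0 0; -15/17 8/17 0 0; 0 0 1 0; 0 0 0 1]
T2·T1 = [8/17 15/17 0 0; 180/221 -96/221 -5/13 0; -75/221 40/221 -12/13 0; 0 0 0 1]
T3·…·T1 = [-16/17 -30/17 0 0; 270/221 -144/221 -15/26 0; 225/221 -120/221 36/13 0; 0 0 0 1]

T = [-16/17 -30/17 0 0; 270/221 -144/221 -15/26 0; 225/221 -120/221 36/13 0; 0 0 0 1]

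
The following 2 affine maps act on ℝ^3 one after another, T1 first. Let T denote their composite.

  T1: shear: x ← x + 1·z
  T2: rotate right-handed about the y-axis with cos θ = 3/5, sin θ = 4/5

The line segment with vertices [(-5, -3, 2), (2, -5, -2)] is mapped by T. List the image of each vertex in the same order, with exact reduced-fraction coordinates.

image vertices: (-1/5, -3, 18/5), (-8/5, -5, -6/5)

T1 shear: x ← x + 1·z: (-5, -3, 2) → (-3, -3, 2); (2, -5, -2) → (0, -5, -2)
T2 rotate right-handed about the y-axis with cos θ = 3/5, sin θ = 4/5: (-3, -3, 2) → (-1/5, -3, 18/5); (0, -5, -2) → (-8/5, -5, -6/5)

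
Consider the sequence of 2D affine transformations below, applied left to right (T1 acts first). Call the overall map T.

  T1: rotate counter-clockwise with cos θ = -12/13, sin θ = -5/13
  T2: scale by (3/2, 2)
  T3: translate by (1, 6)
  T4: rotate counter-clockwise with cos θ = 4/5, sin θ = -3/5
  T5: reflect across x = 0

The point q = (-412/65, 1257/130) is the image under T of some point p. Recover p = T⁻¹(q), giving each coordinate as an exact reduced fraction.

T1 = [-12/13 5/13 0; -5/13 -12/13 0; 0 0 1]
T2·T1 = [-18/13 15/26 0; -10/13 -24/13 0; 0 0 1]
T3·…·T1 = [-18/13 15/26 1; -10/13 -24/13 6; 0 0 1]
T4·…·T1 = [-102/65 -42/65 22/5; 14/65 -237/130 21/5; 0 0 1]
T5·…·T1 = [102/65 42/65 -22/5; 14/65 -237/130 21/5; 0 0 1]
det M = -3; M⁻¹ = [79/130 14/65 23/13; 14/195 -34/65 98/39; 0 0 1]
M⁻¹ · (-412/65, 1257/130)ᵀ = (0, -3)ᵀ

p = (0, -3)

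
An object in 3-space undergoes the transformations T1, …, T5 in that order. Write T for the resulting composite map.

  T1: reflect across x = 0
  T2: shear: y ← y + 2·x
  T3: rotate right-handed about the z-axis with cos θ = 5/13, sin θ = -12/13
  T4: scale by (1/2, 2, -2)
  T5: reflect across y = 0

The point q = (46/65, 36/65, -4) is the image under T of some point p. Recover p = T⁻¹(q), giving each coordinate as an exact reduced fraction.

p = (-4/5, -2/5, 2)

T1 = [-1 0 0 0; 0 1 0 0; 0 0 1 0; 0 0 0 1]
T2·T1 = [-1 0 0 0; -2 1 0 0; 0 0 1 0; 0 0 0 1]
T3·…·T1 = [-29/13 12/13 0 0; 2/13 5/13 0 0; 0 0 1 0; 0 0 0 1]
T4·…·T1 = [-29/26 6/13 0 0; 4/13 10/13 0 0; 0 0 -2 0; 0 0 0 1]
T5·…·T1 = [-29/26 6/13 0 0; -4/13 -10/13 0 0; 0 0 -2 0; 0 0 0 1]
det M = -2; M⁻¹ = [-10/13 -6/13 0 0; 4/13 -29/26 0 0; 0 0 -1/2 0; 0 0 0 1]
M⁻¹ · (46/65, 36/65, -4)ᵀ = (-4/5, -2/5, 2)ᵀ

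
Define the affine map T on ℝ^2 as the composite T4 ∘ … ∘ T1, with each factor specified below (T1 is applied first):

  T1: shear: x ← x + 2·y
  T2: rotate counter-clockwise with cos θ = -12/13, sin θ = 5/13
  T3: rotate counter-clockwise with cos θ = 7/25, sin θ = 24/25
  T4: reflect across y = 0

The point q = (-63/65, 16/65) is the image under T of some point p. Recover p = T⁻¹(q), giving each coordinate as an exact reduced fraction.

T1 = [1 2 0; 0 1 0; 0 0 1]
T2·T1 = [-12/13 -29/13 0; 5/13 -2/13 0; 0 0 1]
T3·…·T1 = [-204/325 -31/65 0; -253/325 -142/65 0; 0 0 1]
T4·…·T1 = [-204/325 -31/65 0; 253/325 142/65 0; 0 0 1]
det M = -1; M⁻¹ = [-142/65 -31/65 0; 253/325 204/325 0; 0 0 1]
M⁻¹ · (-63/65, 16/65)ᵀ = (2, -3/5)ᵀ

p = (2, -3/5)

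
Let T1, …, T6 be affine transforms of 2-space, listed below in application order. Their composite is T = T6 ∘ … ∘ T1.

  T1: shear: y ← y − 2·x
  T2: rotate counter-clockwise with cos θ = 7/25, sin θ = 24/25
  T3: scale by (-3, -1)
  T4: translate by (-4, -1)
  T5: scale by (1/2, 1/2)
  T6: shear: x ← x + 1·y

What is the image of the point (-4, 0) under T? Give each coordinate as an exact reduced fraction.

T1 shear: y ← y − 2·x: (-4, 0) → (-4, 8)
T2 rotate counter-clockwise with cos θ = 7/25, sin θ = 24/25: (-4, 8) → (-44/5, -8/5)
T3 scale by (-3, -1): (-44/5, -8/5) → (132/5, 8/5)
T4 translate by (-4, -1): (132/5, 8/5) → (112/5, 3/5)
T5 scale by (1/2, 1/2): (112/5, 3/5) → (56/5, 3/10)
T6 shear: x ← x + 1·y: (56/5, 3/10) → (23/2, 3/10)

T(p) = (23/2, 3/10)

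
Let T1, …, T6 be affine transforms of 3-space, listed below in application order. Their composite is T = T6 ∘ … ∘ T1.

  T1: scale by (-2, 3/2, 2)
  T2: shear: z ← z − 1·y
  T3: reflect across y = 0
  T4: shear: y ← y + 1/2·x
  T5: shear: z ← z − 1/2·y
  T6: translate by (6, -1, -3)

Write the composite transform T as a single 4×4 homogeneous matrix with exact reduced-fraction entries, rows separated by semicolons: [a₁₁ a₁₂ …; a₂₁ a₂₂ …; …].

T1 = [-2 0 0 0; 0 3/2 0 0; 0 0 2 0; 0 0 0 1]
T2·T1 = [-2 0 0 0; 0 3/2 0 0; 0 -3/2 2 0; 0 0 0 1]
T3·…·T1 = [-2 0 0 0; 0 -3/2 0 0; 0 -3/2 2 0; 0 0 0 1]
T4·…·T1 = [-2 0 0 0; -1 -3/2 0 0; 0 -3/2 2 0; 0 0 0 1]
T5·…·T1 = [-2 0 0 0; -1 -3/2 0 0; 1/2 -3/4 2 0; 0 0 0 1]
T6·…·T1 = [-2 0 0 6; -1 -3/2 0 -1; 1/2 -3/4 2 -3; 0 0 0 1]

T = [-2 0 0 6; -1 -3/2 0 -1; 1/2 -3/4 2 -3; 0 0 0 1]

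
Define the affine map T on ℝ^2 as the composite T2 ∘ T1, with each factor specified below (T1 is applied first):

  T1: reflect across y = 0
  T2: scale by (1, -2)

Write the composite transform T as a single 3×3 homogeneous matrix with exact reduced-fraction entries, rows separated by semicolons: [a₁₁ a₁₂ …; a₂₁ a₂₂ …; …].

T = [1 0 0; 0 2 0; 0 0 1]

T1 = [1 0 0; 0 -1 0; 0 0 1]
T2·T1 = [1 0 0; 0 2 0; 0 0 1]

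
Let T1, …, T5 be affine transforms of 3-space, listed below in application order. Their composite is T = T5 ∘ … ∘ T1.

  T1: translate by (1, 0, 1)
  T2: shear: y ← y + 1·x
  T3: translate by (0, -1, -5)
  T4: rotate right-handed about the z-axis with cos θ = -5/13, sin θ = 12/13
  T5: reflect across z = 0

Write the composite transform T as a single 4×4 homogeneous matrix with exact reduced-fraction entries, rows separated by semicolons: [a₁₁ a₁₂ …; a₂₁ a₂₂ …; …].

T1 = [1 0 0 1; 0 1 0 0; 0 0 1 1; 0 0 0 1]
T2·T1 = [1 0 0 1; 1 1 0 1; 0 0 1 1; 0 0 0 1]
T3·…·T1 = [1 0 0 1; 1 1 0 0; 0 0 1 -4; 0 0 0 1]
T4·…·T1 = [-17/13 -12/13 0 -5/13; 7/13 -5/13 0 12/13; 0 0 1 -4; 0 0 0 1]
T5·…·T1 = [-17/13 -12/13 0 -5/13; 7/13 -5/13 0 12/13; 0 0 -1 4; 0 0 0 1]

T = [-17/13 -12/13 0 -5/13; 7/13 -5/13 0 12/13; 0 0 -1 4; 0 0 0 1]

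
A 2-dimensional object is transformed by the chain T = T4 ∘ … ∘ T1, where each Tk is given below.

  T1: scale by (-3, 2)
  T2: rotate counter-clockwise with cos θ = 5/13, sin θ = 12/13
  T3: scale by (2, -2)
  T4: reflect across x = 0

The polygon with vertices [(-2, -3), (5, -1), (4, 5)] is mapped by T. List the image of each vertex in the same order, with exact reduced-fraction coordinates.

T1 scale by (-3, 2): (-2, -3) → (6, -6); (5, -1) → (-15, -2); (4, 5) → (-12, 10)
T2 rotate counter-clockwise with cos θ = 5/13, sin θ = 12/13: (6, -6) → (102/13, 42/13); (-15, -2) → (-51/13, -190/13); (-12, 10) → (-180/13, -94/13)
T3 scale by (2, -2): (102/13, 42/13) → (204/13, -84/13); (-51/13, -190/13) → (-102/13, 380/13); (-180/13, -94/13) → (-360/13, 188/13)
T4 reflect across x = 0: (204/13, -84/13) → (-204/13, -84/13); (-102/13, 380/13) → (102/13, 380/13); (-360/13, 188/13) → (360/13, 188/13)

image vertices: (-204/13, -84/13), (102/13, 380/13), (360/13, 188/13)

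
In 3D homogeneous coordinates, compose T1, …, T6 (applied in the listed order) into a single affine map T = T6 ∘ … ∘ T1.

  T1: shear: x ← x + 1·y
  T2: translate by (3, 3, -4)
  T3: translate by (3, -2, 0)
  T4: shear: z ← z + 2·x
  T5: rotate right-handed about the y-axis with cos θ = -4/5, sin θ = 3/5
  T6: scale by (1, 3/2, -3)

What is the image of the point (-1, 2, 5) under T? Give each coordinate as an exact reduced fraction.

T1 shear: x ← x + 1·y: (-1, 2, 5) → (1, 2, 5)
T2 translate by (3, 3, -4): (1, 2, 5) → (4, 5, 1)
T3 translate by (3, -2, 0): (4, 5, 1) → (7, 3, 1)
T4 shear: z ← z + 2·x: (7, 3, 1) → (7, 3, 15)
T5 rotate right-handed about the y-axis with cos θ = -4/5, sin θ = 3/5: (7, 3, 15) → (17/5, 3, -81/5)
T6 scale by (1, 3/2, -3): (17/5, 3, -81/5) → (17/5, 9/2, 243/5)

T(p) = (17/5, 9/2, 243/5)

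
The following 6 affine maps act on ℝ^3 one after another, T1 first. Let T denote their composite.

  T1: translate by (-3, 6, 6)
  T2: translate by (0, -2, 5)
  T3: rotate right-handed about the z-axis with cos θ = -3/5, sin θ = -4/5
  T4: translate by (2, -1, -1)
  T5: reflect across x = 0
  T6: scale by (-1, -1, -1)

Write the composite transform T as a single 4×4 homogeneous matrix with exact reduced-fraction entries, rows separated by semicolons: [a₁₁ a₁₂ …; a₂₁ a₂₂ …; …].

T = [-3/5 4/5 0 7; 4/5 3/5 0 1; 0 0 -1 -10; 0 0 0 1]

T1 = [1 0 0 -3; 0 1 0 6; 0 0 1 6; 0 0 0 1]
T2·T1 = [1 0 0 -3; 0 1 0 4; 0 0 1 11; 0 0 0 1]
T3·…·T1 = [-3/5 4/5 0 5; -4/5 -3/5 0 0; 0 0 1 11; 0 0 0 1]
T4·…·T1 = [-3/5 4/5 0 7; -4/5 -3/5 0 -1; 0 0 1 10; 0 0 0 1]
T5·…·T1 = [3/5 -4/5 0 -7; -4/5 -3/5 0 -1; 0 0 1 10; 0 0 0 1]
T6·…·T1 = [-3/5 4/5 0 7; 4/5 3/5 0 1; 0 0 -1 -10; 0 0 0 1]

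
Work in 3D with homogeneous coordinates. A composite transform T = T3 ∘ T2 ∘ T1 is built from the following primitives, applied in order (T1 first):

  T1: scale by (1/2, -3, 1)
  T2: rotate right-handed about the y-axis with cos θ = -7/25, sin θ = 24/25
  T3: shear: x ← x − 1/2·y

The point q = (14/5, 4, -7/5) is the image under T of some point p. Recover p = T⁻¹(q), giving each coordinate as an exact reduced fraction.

T1 = [1/2 0 0 0; 0 -3 0 0; 0 0 1 0; 0 0 0 1]
T2·T1 = [-7/50 0 24/25 0; 0 -3 0 0; -12/25 0 -7/25 0; 0 0 0 1]
T3·…·T1 = [-7/50 3/2 24/25 0; 0 -3 0 0; -12/25 0 -7/25 0; 0 0 0 1]
det M = -3/2; M⁻¹ = [-14/25 -7/25 -48/25 0; 0 -1/3 0 0; 24/25 12/25 -7/25 0; 0 0 0 1]
M⁻¹ · (14/5, 4, -7/5)ᵀ = (0, -4/3, 5)ᵀ

p = (0, -4/3, 5)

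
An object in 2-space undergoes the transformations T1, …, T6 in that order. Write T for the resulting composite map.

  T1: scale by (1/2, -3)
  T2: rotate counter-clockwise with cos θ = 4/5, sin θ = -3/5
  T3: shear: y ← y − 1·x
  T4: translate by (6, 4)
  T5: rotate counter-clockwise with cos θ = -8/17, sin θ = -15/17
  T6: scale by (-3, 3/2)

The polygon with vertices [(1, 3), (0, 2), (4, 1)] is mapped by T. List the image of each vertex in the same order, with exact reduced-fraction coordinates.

T1 scale by (1/2, -3): (1, 3) → (1/2, -9); (0, 2) → (0, -6); (4, 1) → (2, -3)
T2 rotate counter-clockwise with cos θ = 4/5, sin θ = -3/5: (1/2, -9) → (-5, -15/2); (0, -6) → (-18/5, -24/5); (2, -3) → (-1/5, -18/5)
T3 shear: y ← y − 1·x: (-5, -15/2) → (-5, -5/2); (-18/5, -24/5) → (-18/5, -6/5); (-1/5, -18/5) → (-1/5, -17/5)
T4 translate by (6, 4): (-5, -5/2) → (1, 3/2); (-18/5, -6/5) → (12/5, 14/5); (-1/5, -17/5) → (29/5, 3/5)
T5 rotate counter-clockwise with cos θ = -8/17, sin θ = -15/17: (1, 3/2) → (29/34, -27/17); (12/5, 14/5) → (114/85, -292/85); (29/5, 3/5) → (-11/5, -27/5)
T6 scale by (-3, 3/2): (29/34, -27/17) → (-87/34, -81/34); (114/85, -292/85) → (-342/85, -438/85); (-11/5, -27/5) → (33/5, -81/10)

image vertices: (-87/34, -81/34), (-342/85, -438/85), (33/5, -81/10)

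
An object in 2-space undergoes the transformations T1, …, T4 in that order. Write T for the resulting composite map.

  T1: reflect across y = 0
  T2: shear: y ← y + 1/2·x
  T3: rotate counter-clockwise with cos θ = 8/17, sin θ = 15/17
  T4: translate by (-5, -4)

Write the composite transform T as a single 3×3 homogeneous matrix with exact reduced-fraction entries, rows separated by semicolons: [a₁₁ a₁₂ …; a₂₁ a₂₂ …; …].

T1 = [1 0 0; 0 -1 0; 0 0 1]
T2·T1 = [1 0 0; 1/2 -1 0; 0 0 1]
T3·…·T1 = [1/34 15/17 0; 19/17 -8/17 0; 0 0 1]
T4·…·T1 = [1/34 15/17 -5; 19/17 -8/17 -4; 0 0 1]

T = [1/34 15/17 -5; 19/17 -8/17 -4; 0 0 1]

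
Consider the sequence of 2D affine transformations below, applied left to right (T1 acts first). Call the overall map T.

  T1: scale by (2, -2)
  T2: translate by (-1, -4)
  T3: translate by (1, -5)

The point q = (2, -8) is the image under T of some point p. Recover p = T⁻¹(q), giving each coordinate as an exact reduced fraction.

p = (1, -1/2)

T1 = [2 0 0; 0 -2 0; 0 0 1]
T2·T1 = [2 0 -1; 0 -2 -4; 0 0 1]
T3·…·T1 = [2 0 0; 0 -2 -9; 0 0 1]
det M = -4; M⁻¹ = [1/2 0 0; 0 -1/2 -9/2; 0 0 1]
M⁻¹ · (2, -8)ᵀ = (1, -1/2)ᵀ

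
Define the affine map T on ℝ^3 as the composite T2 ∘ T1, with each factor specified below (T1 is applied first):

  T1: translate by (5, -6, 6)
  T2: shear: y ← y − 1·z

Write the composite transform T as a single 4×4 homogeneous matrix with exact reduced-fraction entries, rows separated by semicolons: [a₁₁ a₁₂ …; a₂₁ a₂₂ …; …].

T = [1 0 0 5; 0 1 -1 -12; 0 0 1 6; 0 0 0 1]

T1 = [1 0 0 5; 0 1 0 -6; 0 0 1 6; 0 0 0 1]
T2·T1 = [1 0 0 5; 0 1 -1 -12; 0 0 1 6; 0 0 0 1]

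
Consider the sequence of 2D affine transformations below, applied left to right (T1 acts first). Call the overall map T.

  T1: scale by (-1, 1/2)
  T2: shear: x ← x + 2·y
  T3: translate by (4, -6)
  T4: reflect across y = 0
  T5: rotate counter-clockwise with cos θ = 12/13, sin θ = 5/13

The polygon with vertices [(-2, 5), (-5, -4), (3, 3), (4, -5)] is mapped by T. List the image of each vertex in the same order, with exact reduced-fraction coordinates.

image vertices: (229/26, 97/13), (20/13, 121/13), (51/26, 74/13), (-205/26, 77/13)

T1 scale by (-1, 1/2): (-2, 5) → (2, 5/2); (-5, -4) → (5, -2); (3, 3) → (-3, 3/2); (4, -5) → (-4, -5/2)
T2 shear: x ← x + 2·y: (2, 5/2) → (7, 5/2); (5, -2) → (1, -2); (-3, 3/2) → (0, 3/2); (-4, -5/2) → (-9, -5/2)
T3 translate by (4, -6): (7, 5/2) → (11, -7/2); (1, -2) → (5, -8); (0, 3/2) → (4, -9/2); (-9, -5/2) → (-5, -17/2)
T4 reflect across y = 0: (11, -7/2) → (11, 7/2); (5, -8) → (5, 8); (4, -9/2) → (4, 9/2); (-5, -17/2) → (-5, 17/2)
T5 rotate counter-clockwise with cos θ = 12/13, sin θ = 5/13: (11, 7/2) → (229/26, 97/13); (5, 8) → (20/13, 121/13); (4, 9/2) → (51/26, 74/13); (-5, 17/2) → (-205/26, 77/13)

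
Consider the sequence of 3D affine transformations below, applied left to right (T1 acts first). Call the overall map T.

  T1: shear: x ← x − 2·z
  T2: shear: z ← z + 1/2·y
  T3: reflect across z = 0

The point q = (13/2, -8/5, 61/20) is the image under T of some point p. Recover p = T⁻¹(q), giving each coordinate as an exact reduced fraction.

p = (2, -8/5, -9/4)

T1 = [1 0 -2 0; 0 1 0 0; 0 0 1 0; 0 0 0 1]
T2·T1 = [1 0 -2 0; 0 1 0 0; 0 1/2 1 0; 0 0 0 1]
T3·…·T1 = [1 0 -2 0; 0 1 0 0; 0 -1/2 -1 0; 0 0 0 1]
det M = -1; M⁻¹ = [1 -1 -2 0; 0 1 0 0; 0 -1/2 -1 0; 0 0 0 1]
M⁻¹ · (13/2, -8/5, 61/20)ᵀ = (2, -8/5, -9/4)ᵀ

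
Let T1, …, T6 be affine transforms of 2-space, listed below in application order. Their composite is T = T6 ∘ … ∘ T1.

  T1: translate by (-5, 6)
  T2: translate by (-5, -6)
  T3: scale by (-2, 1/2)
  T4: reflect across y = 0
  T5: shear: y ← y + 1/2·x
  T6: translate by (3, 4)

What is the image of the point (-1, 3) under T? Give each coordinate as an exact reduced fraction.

T1 translate by (-5, 6): (-1, 3) → (-6, 9)
T2 translate by (-5, -6): (-6, 9) → (-11, 3)
T3 scale by (-2, 1/2): (-11, 3) → (22, 3/2)
T4 reflect across y = 0: (22, 3/2) → (22, -3/2)
T5 shear: y ← y + 1/2·x: (22, -3/2) → (22, 19/2)
T6 translate by (3, 4): (22, 19/2) → (25, 27/2)

T(p) = (25, 27/2)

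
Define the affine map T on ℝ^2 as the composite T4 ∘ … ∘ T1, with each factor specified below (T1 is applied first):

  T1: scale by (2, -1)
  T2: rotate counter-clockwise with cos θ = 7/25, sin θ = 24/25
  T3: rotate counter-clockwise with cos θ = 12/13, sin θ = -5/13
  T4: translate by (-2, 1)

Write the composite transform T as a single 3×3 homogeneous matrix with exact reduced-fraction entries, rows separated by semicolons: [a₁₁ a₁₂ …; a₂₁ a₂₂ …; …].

T = [408/325 253/325 -2; 506/325 -204/325 1; 0 0 1]

T1 = [2 0 0; 0 -1 0; 0 0 1]
T2·T1 = [14/25 24/25 0; 48/25 -7/25 0; 0 0 1]
T3·…·T1 = [408/325 253/325 0; 506/325 -204/325 0; 0 0 1]
T4·…·T1 = [408/325 253/325 -2; 506/325 -204/325 1; 0 0 1]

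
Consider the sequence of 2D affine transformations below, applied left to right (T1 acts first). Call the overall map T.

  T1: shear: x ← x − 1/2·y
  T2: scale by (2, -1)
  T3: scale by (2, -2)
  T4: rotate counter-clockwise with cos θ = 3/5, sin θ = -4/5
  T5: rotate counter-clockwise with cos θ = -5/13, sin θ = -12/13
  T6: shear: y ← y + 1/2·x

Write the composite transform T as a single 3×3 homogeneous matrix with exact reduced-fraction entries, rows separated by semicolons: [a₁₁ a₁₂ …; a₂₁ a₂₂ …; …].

T1 = [1 -1/2 0; 0 1 0; 0 0 1]
T2·T1 = [2 -1 0; 0 -1 0; 0 0 1]
T3·…·T1 = [4 -2 0; 0 2 0; 0 0 1]
T4·…·T1 = [12/5 2/5 0; -16/5 14/5 0; 0 0 1]
T5·…·T1 = [-252/65 158/65 0; -64/65 -94/65 0; 0 0 1]
T6·…·T1 = [-252/65 158/65 0; -38/13 -3/13 0; 0 0 1]

T = [-252/65 158/65 0; -38/13 -3/13 0; 0 0 1]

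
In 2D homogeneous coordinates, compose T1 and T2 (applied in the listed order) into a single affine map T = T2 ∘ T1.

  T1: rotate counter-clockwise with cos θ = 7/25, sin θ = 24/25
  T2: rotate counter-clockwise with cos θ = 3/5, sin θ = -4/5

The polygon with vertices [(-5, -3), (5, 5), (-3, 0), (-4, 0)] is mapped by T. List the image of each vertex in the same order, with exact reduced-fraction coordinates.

image vertices: (-453/125, -571/125), (73/25, 161/25), (-351/125, -132/125), (-468/125, -176/125)

T1 rotate counter-clockwise with cos θ = 7/25, sin θ = 24/25: (-5, -3) → (37/25, -141/25); (5, 5) → (-17/5, 31/5); (-3, 0) → (-21/25, -72/25); (-4, 0) → (-28/25, -96/25)
T2 rotate counter-clockwise with cos θ = 3/5, sin θ = -4/5: (37/25, -141/25) → (-453/125, -571/125); (-17/5, 31/5) → (73/25, 161/25); (-21/25, -72/25) → (-351/125, -132/125); (-28/25, -96/25) → (-468/125, -176/125)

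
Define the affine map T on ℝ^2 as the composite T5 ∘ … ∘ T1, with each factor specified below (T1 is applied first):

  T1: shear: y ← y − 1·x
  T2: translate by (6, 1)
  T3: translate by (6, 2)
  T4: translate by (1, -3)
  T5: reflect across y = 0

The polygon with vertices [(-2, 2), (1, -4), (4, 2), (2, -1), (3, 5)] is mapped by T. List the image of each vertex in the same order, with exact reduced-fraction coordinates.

T1 shear: y ← y − 1·x: (-2, 2) → (-2, 4); (1, -4) → (1, -5); (4, 2) → (4, -2); (2, -1) → (2, -3); (3, 5) → (3, 2)
T2 translate by (6, 1): (-2, 4) → (4, 5); (1, -5) → (7, -4); (4, -2) → (10, -1); (2, -3) → (8, -2); (3, 2) → (9, 3)
T3 translate by (6, 2): (4, 5) → (10, 7); (7, -4) → (13, -2); (10, -1) → (16, 1); (8, -2) → (14, 0); (9, 3) → (15, 5)
T4 translate by (1, -3): (10, 7) → (11, 4); (13, -2) → (14, -5); (16, 1) → (17, -2); (14, 0) → (15, -3); (15, 5) → (16, 2)
T5 reflect across y = 0: (11, 4) → (11, -4); (14, -5) → (14, 5); (17, -2) → (17, 2); (15, -3) → (15, 3); (16, 2) → (16, -2)

image vertices: (11, -4), (14, 5), (17, 2), (15, 3), (16, -2)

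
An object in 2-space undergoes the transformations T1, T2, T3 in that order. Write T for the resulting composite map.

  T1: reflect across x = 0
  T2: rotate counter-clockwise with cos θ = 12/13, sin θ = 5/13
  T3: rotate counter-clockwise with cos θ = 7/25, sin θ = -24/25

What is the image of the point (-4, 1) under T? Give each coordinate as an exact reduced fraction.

T(p) = (1069/325, -808/325)

T1 reflect across x = 0: (-4, 1) → (4, 1)
T2 rotate counter-clockwise with cos θ = 12/13, sin θ = 5/13: (4, 1) → (43/13, 32/13)
T3 rotate counter-clockwise with cos θ = 7/25, sin θ = -24/25: (43/13, 32/13) → (1069/325, -808/325)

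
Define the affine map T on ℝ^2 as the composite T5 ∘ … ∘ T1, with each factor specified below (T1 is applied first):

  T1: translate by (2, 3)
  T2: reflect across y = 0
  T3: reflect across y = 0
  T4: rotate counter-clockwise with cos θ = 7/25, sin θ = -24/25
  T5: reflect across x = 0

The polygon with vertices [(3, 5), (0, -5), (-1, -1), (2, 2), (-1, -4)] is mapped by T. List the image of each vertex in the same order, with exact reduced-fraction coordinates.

T1 translate by (2, 3): (3, 5) → (5, 8); (0, -5) → (2, -2); (-1, -1) → (1, 2); (2, 2) → (4, 5); (-1, -4) → (1, -1)
T2 reflect across y = 0: (5, 8) → (5, -8); (2, -2) → (2, 2); (1, 2) → (1, -2); (4, 5) → (4, -5); (1, -1) → (1, 1)
T3 reflect across y = 0: (5, -8) → (5, 8); (2, 2) → (2, -2); (1, -2) → (1, 2); (4, -5) → (4, 5); (1, 1) → (1, -1)
T4 rotate counter-clockwise with cos θ = 7/25, sin θ = -24/25: (5, 8) → (227/25, -64/25); (2, -2) → (-34/25, -62/25); (1, 2) → (11/5, -2/5); (4, 5) → (148/25, -61/25); (1, -1) → (-17/25, -31/25)
T5 reflect across x = 0: (227/25, -64/25) → (-227/25, -64/25); (-34/25, -62/25) → (34/25, -62/25); (11/5, -2/5) → (-11/5, -2/5); (148/25, -61/25) → (-148/25, -61/25); (-17/25, -31/25) → (17/25, -31/25)

image vertices: (-227/25, -64/25), (34/25, -62/25), (-11/5, -2/5), (-148/25, -61/25), (17/25, -31/25)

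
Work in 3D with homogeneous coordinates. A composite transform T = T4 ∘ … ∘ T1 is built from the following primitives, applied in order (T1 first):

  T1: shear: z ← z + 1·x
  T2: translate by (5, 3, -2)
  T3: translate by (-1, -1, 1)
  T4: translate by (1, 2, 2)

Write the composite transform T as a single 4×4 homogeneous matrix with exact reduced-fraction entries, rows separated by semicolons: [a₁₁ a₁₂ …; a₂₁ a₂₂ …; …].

T1 = [1 0 0 0; 0 1 0 0; 1 0 1 0; 0 0 0 1]
T2·T1 = [1 0 0 5; 0 1 0 3; 1 0 1 -2; 0 0 0 1]
T3·…·T1 = [1 0 0 4; 0 1 0 2; 1 0 1 -1; 0 0 0 1]
T4·…·T1 = [1 0 0 5; 0 1 0 4; 1 0 1 1; 0 0 0 1]

T = [1 0 0 5; 0 1 0 4; 1 0 1 1; 0 0 0 1]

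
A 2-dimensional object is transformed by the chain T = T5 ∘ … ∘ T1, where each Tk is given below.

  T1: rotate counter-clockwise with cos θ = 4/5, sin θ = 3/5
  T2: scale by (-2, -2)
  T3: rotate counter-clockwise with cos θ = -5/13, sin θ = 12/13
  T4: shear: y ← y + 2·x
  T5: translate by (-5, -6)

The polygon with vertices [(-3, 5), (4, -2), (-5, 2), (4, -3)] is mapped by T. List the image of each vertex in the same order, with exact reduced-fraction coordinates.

T1 rotate counter-clockwise with cos θ = 4/5, sin θ = 3/5: (-3, 5) → (-27/5, 11/5); (4, -2) → (22/5, 4/5); (-5, 2) → (-26/5, -7/5); (4, -3) → (5, 0)
T2 scale by (-2, -2): (-27/5, 11/5) → (54/5, -22/5); (22/5, 4/5) → (-44/5, -8/5); (-26/5, -7/5) → (52/5, 14/5); (5, 0) → (-10, 0)
T3 rotate counter-clockwise with cos θ = -5/13, sin θ = 12/13: (54/5, -22/5) → (-6/65, 758/65); (-44/5, -8/5) → (316/65, -488/65); (52/5, 14/5) → (-428/65, 554/65); (-10, 0) → (50/13, -120/13)
T4 shear: y ← y + 2·x: (-6/65, 758/65) → (-6/65, 746/65); (316/65, -488/65) → (316/65, 144/65); (-428/65, 554/65) → (-428/65, -302/65); (50/13, -120/13) → (50/13, -20/13)
T5 translate by (-5, -6): (-6/65, 746/65) → (-331/65, 356/65); (316/65, 144/65) → (-9/65, -246/65); (-428/65, -302/65) → (-753/65, -692/65); (50/13, -20/13) → (-15/13, -98/13)

image vertices: (-331/65, 356/65), (-9/65, -246/65), (-753/65, -692/65), (-15/13, -98/13)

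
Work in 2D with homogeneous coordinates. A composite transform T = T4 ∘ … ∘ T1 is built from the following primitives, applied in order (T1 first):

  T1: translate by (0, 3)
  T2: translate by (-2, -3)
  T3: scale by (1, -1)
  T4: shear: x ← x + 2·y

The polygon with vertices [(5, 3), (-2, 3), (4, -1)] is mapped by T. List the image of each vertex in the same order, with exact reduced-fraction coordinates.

image vertices: (-3, -3), (-10, -3), (4, 1)

T1 translate by (0, 3): (5, 3) → (5, 6); (-2, 3) → (-2, 6); (4, -1) → (4, 2)
T2 translate by (-2, -3): (5, 6) → (3, 3); (-2, 6) → (-4, 3); (4, 2) → (2, -1)
T3 scale by (1, -1): (3, 3) → (3, -3); (-4, 3) → (-4, -3); (2, -1) → (2, 1)
T4 shear: x ← x + 2·y: (3, -3) → (-3, -3); (-4, -3) → (-10, -3); (2, 1) → (4, 1)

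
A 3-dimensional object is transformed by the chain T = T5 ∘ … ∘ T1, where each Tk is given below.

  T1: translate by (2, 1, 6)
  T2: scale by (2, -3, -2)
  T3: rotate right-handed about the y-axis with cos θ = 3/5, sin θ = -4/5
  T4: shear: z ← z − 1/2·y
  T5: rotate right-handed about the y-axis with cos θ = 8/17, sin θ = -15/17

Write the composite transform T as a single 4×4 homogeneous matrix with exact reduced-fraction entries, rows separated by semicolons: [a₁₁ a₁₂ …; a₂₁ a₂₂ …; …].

T1 = [1 0 0 2; 0 1 0 1; 0 0 1 6; 0 0 0 1]
T2·T1 = [2 0 0 4; 0 -3 0 -3; 0 0 -2 -12; 0 0 0 1]
T3·…·T1 = [6/5 0 8/5 12; 0 -3 0 -3; 8/5 0 -6/5 -4; 0 0 0 1]
T4·…·T1 = [6/5 0 8/5 12; 0 -3 0 -3; 8/5 3/2 -6/5 -5/2; 0 0 0 1]
T5·…·T1 = [-72/85 -45/34 154/85 267/34; 0 -3 0 -3; 154/85 12/17 72/85 160/17; 0 0 0 1]

T = [-72/85 -45/34 154/85 267/34; 0 -3 0 -3; 154/85 12/17 72/85 160/17; 0 0 0 1]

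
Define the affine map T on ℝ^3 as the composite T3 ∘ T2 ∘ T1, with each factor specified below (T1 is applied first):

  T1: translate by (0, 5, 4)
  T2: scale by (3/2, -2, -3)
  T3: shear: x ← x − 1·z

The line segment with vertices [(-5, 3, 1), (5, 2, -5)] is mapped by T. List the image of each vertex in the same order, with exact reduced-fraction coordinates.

image vertices: (15/2, -16, -15), (9/2, -14, 3)

T1 translate by (0, 5, 4): (-5, 3, 1) → (-5, 8, 5); (5, 2, -5) → (5, 7, -1)
T2 scale by (3/2, -2, -3): (-5, 8, 5) → (-15/2, -16, -15); (5, 7, -1) → (15/2, -14, 3)
T3 shear: x ← x − 1·z: (-15/2, -16, -15) → (15/2, -16, -15); (15/2, -14, 3) → (9/2, -14, 3)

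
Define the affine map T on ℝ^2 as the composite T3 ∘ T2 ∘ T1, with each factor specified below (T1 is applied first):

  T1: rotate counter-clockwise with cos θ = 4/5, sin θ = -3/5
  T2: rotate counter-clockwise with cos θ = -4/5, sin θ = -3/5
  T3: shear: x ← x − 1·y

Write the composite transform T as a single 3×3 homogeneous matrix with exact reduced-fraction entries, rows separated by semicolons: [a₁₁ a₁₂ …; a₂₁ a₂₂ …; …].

T1 = [4/5 3/5 0; -3/5 4/5 0; 0 0 1]
T2·T1 = [-1 0 0; 0 -1 0; 0 0 1]
T3·…·T1 = [-1 1 0; 0 -1 0; 0 0 1]

T = [-1 1 0; 0 -1 0; 0 0 1]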